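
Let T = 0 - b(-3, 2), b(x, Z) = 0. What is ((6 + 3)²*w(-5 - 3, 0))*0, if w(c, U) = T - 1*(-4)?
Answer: 0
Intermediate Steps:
T = 0 (T = 0 - 1*0 = 0 + 0 = 0)
w(c, U) = 4 (w(c, U) = 0 - 1*(-4) = 0 + 4 = 4)
((6 + 3)²*w(-5 - 3, 0))*0 = ((6 + 3)²*4)*0 = (9²*4)*0 = (81*4)*0 = 324*0 = 0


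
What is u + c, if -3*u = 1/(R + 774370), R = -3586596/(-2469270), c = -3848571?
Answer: -3679488259800815153/956066098248 ≈ -3.8486e+6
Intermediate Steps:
R = 597766/411545 (R = -3586596*(-1/2469270) = 597766/411545 ≈ 1.4525)
u = -411545/956066098248 (u = -1/(3*(597766/411545 + 774370)) = -1/(3*318688699416/411545) = -⅓*411545/318688699416 = -411545/956066098248 ≈ -4.3046e-7)
u + c = -411545/956066098248 - 3848571 = -3679488259800815153/956066098248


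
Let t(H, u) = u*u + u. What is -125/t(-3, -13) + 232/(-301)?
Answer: -73817/46956 ≈ -1.5720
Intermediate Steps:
t(H, u) = u + u² (t(H, u) = u² + u = u + u²)
-125/t(-3, -13) + 232/(-301) = -125*(-1/(13*(1 - 13))) + 232/(-301) = -125/((-13*(-12))) + 232*(-1/301) = -125/156 - 232/301 = -73817/46956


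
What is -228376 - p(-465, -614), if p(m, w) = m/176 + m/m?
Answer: -40193887/176 ≈ -2.2837e+5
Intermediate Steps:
p(m, w) = 1 + m/176 (p(m, w) = m*(1/176) + 1 = m/176 + 1 = 1 + m/176)
-228376 - p(-465, -614) = -228376 - (1 + (1/176)*(-465)) = -228376 - (1 - 465/176) = -228376 - 1*(-289/176) = -228376 + 289/176 = -40193887/176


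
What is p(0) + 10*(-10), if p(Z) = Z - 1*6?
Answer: -106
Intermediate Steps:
p(Z) = -6 + Z (p(Z) = Z - 6 = -6 + Z)
p(0) + 10*(-10) = (-6 + 0) + 10*(-10) = -6 - 100 = -106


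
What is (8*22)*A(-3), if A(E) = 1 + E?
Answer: -352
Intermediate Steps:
(8*22)*A(-3) = (8*22)*(1 - 3) = 176*(-2) = -352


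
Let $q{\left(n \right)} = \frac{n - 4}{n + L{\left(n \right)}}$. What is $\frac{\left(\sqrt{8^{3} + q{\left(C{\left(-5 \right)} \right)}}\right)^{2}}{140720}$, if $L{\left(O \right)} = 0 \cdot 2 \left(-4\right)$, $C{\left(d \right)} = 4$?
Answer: $\frac{32}{8795} \approx 0.0036384$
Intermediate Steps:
$L{\left(O \right)} = 0$ ($L{\left(O \right)} = 0 \left(-4\right) = 0$)
$q{\left(n \right)} = \frac{-4 + n}{n}$ ($q{\left(n \right)} = \frac{n - 4}{n + 0} = \frac{-4 + n}{n}$)
$\frac{\left(\sqrt{8^{3} + q{\left(C{\left(-5 \right)} \right)}}\right)^{2}}{140720} = \frac{\left(\sqrt{8^{3} + \frac{-4 + 4}{4}}\right)^{2}}{140720} = \left(\sqrt{512 + \frac{1}{4} \cdot 0}\right)^{2} \cdot \frac{1}{140720} = \left(\sqrt{512 + 0}\right)^{2} \cdot \frac{1}{140720} = \left(\sqrt{512}\right)^{2} \cdot \frac{1}{140720} = \left(16 \sqrt{2}\right)^{2} \cdot \frac{1}{140720} = 512 \cdot \frac{1}{140720} = \frac{32}{8795}$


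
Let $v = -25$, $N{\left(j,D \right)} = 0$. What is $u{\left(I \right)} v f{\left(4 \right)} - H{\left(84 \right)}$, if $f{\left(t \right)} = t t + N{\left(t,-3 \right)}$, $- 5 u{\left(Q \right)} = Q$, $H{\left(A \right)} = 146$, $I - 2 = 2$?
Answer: $174$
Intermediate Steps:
$I = 4$ ($I = 2 + 2 = 4$)
$u{\left(Q \right)} = - \frac{Q}{5}$
$f{\left(t \right)} = t^{2}$ ($f{\left(t \right)} = t t + 0 = t^{2} + 0 = t^{2}$)
$u{\left(I \right)} v f{\left(4 \right)} - H{\left(84 \right)} = \left(- \frac{1}{5}\right) 4 \left(-25\right) 4^{2} - 146 = \left(- \frac{4}{5}\right) \left(-25\right) 16 - 146 = 20 \cdot 16 - 146 = 320 - 146 = 174$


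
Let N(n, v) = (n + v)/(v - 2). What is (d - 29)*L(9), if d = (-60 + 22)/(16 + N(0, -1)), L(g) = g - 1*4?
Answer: -7675/49 ≈ -156.63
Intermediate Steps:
L(g) = -4 + g (L(g) = g - 4 = -4 + g)
N(n, v) = (n + v)/(-2 + v)
d = -114/49 (d = (-60 + 22)/(16 + (0 - 1)/(-2 - 1)) = -38/(16 - 1/(-3)) = -38/(16 - ⅓*(-1)) = -38/(16 + ⅓) = -38/49/3 = -38*3/49 = -114/49 ≈ -2.3265)
(d - 29)*L(9) = (-114/49 - 29)*(-4 + 9) = -1535/49*5 = -7675/49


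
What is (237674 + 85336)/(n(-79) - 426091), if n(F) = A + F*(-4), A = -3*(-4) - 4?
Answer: -323010/425767 ≈ -0.75865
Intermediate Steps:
A = 8 (A = 12 - 4 = 8)
n(F) = 8 - 4*F (n(F) = 8 + F*(-4) = 8 - 4*F)
(237674 + 85336)/(n(-79) - 426091) = (237674 + 85336)/((8 - 4*(-79)) - 426091) = 323010/((8 + 316) - 426091) = 323010/(324 - 426091) = 323010/(-425767) = 323010*(-1/425767) = -323010/425767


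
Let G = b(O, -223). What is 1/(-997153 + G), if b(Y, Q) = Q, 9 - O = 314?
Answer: -1/997376 ≈ -1.0026e-6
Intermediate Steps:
O = -305 (O = 9 - 1*314 = 9 - 314 = -305)
G = -223
1/(-997153 + G) = 1/(-997153 - 223) = 1/(-997376) = -1/997376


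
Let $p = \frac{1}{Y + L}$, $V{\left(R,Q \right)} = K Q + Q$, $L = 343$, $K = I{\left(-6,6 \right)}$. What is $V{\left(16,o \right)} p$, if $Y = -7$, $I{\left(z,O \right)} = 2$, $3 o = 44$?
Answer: $\frac{11}{84} \approx 0.13095$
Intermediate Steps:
$o = \frac{44}{3}$ ($o = \frac{1}{3} \cdot 44 = \frac{44}{3} \approx 14.667$)
$K = 2$
$V{\left(R,Q \right)} = 3 Q$ ($V{\left(R,Q \right)} = 2 Q + Q = 3 Q$)
$p = \frac{1}{336}$ ($p = \frac{1}{-7 + 343} = \frac{1}{336} \approx 0.0029762$)
$V{\left(16,o \right)} p = 3 \cdot \frac{44}{3} \cdot \frac{1}{336} = 44 \cdot \frac{1}{336} = \frac{11}{84}$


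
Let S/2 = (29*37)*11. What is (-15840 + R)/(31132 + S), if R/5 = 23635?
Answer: 102335/54738 ≈ 1.8695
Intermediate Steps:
R = 118175 (R = 5*23635 = 118175)
S = 23606 (S = 2*((29*37)*11) = 2*(1073*11) = 2*11803 = 23606)
(-15840 + R)/(31132 + S) = (-15840 + 118175)/(31132 + 23606) = 102335/54738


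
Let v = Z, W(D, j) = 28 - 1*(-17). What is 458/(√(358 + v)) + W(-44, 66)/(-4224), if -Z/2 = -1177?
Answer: -15/1408 + 229*√678/678 ≈ 8.7840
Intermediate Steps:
Z = 2354 (Z = -2*(-1177) = 2354)
W(D, j) = 45 (W(D, j) = 28 + 17 = 45)
v = 2354
458/(√(358 + v)) + W(-44, 66)/(-4224) = 458/(√(358 + 2354)) + 45/(-4224) = 458/(√2712) + 45*(-1/4224) = 458/((2*√678)) - 15/1408 = 458*(√678/1356) - 15/1408 = 229*√678/678 - 15/1408 = -15/1408 + 229*√678/678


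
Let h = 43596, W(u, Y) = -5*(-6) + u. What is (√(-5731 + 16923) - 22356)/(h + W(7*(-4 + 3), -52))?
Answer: -22356/43619 + 2*√2798/43619 ≈ -0.51010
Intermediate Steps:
W(u, Y) = 30 + u
(√(-5731 + 16923) - 22356)/(h + W(7*(-4 + 3), -52)) = (√(-5731 + 16923) - 22356)/(43596 + (30 + 7*(-4 + 3))) = (√11192 - 22356)/(43596 + (30 + 7*(-1))) = (2*√2798 - 22356)/(43596 + (30 - 7)) = (-22356 + 2*√2798)/(43596 + 23) = (-22356 + 2*√2798)/43619 = (-22356 + 2*√2798)*(1/43619) = -22356/43619 + 2*√2798/43619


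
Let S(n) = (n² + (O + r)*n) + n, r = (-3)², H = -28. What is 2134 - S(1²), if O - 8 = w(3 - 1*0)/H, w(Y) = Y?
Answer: 59223/28 ≈ 2115.1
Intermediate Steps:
O = 221/28 (O = 8 + (3 - 1*0)/(-28) = 8 + (3 + 0)*(-1/28) = 8 + 3*(-1/28) = 8 - 3/28 = 221/28 ≈ 7.8929)
r = 9
S(n) = n² + 501*n/28 (S(n) = (n² + (221/28 + 9)*n) + n = (n² + 473*n/28) + n = n² + 501*n/28)
2134 - S(1²) = 2134 - 1²*(501 + 28*1²)/28 = 2134 - (501 + 28*1)/28 = 2134 - (501 + 28)/28 = 2134 - 529/28 = 59223/28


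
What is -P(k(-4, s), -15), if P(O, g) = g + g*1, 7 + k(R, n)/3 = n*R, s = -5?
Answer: 30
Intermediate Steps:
k(R, n) = -21 + 3*R*n (k(R, n) = -21 + 3*(n*R) = -21 + 3*(R*n) = -21 + 3*R*n)
P(O, g) = 2*g (P(O, g) = g + g = 2*g)
-P(k(-4, s), -15) = -2*(-15) = -1*(-30) = 30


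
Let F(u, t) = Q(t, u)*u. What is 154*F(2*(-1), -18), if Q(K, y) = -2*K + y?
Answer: -10472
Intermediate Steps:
Q(K, y) = y - 2*K
F(u, t) = u*(u - 2*t) (F(u, t) = (u - 2*t)*u = u*(u - 2*t))
154*F(2*(-1), -18) = 154*((2*(-1))*(2*(-1) - 2*(-18))) = 154*(-2*(-2 + 36)) = 154*(-2*34) = 154*(-68) = -10472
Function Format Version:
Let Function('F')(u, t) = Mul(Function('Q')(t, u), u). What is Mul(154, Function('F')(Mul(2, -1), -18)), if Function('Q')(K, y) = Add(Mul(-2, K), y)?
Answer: -10472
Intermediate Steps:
Function('Q')(K, y) = Add(y, Mul(-2, K))
Function('F')(u, t) = Mul(u, Add(u, Mul(-2, t))) (Function('F')(u, t) = Mul(Add(u, Mul(-2, t)), u) = Mul(u, Add(u, Mul(-2, t))))
Mul(154, Function('F')(Mul(2, -1), -18)) = Mul(154, Mul(Mul(2, -1), Add(Mul(2, -1), Mul(-2, -18)))) = Mul(154, Mul(-2, Add(-2, 36))) = Mul(154, Mul(-2, 34)) = Mul(154, -68) = -10472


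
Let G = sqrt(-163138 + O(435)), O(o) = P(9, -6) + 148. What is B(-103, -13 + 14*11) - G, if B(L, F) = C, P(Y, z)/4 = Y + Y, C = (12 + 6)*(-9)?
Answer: -162 - 3*I*sqrt(18102) ≈ -162.0 - 403.63*I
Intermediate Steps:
C = -162 (C = 18*(-9) = -162)
P(Y, z) = 8*Y (P(Y, z) = 4*(Y + Y) = 4*(2*Y) = 8*Y)
B(L, F) = -162
O(o) = 220 (O(o) = 8*9 + 148 = 72 + 148 = 220)
G = 3*I*sqrt(18102) (G = sqrt(-163138 + 220) = sqrt(-162918) = 3*I*sqrt(18102) ≈ 403.63*I)
B(-103, -13 + 14*11) - G = -162 - 3*I*sqrt(18102)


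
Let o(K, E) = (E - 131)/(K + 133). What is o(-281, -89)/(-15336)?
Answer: -55/567432 ≈ -9.6928e-5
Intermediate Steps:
o(K, E) = (-131 + E)/(133 + K)
o(-281, -89)/(-15336) = ((-131 - 89)/(133 - 281))/(-15336) = (-220/(-148))*(-1/15336) = -1/148*(-220)*(-1/15336) = (55/37)*(-1/15336) = -55/567432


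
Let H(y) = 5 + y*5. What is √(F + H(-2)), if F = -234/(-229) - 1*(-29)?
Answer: √1312170/229 ≈ 5.0022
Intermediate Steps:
F = 6875/229 (F = -234*(-1/229) + 29 = 234/229 + 29 = 6875/229 ≈ 30.022)
H(y) = 5 + 5*y
√(F + H(-2)) = √(6875/229 + (5 + 5*(-2))) = √(6875/229 + (5 - 10)) = √(6875/229 - 5) = √(5730/229) = √1312170/229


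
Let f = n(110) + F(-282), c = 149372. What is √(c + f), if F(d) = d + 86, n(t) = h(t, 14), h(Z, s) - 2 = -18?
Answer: 2*√37290 ≈ 386.21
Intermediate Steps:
h(Z, s) = -16 (h(Z, s) = 2 - 18 = -16)
n(t) = -16
F(d) = 86 + d
f = -212 (f = -16 + (86 - 282) = -16 - 196 = -212)
√(c + f) = √(149372 - 212) = √149160 = 2*√37290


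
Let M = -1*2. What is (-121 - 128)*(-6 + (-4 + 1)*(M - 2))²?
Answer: -8964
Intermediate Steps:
M = -2
(-121 - 128)*(-6 + (-4 + 1)*(M - 2))² = (-121 - 128)*(-6 + (-4 + 1)*(-2 - 2))² = -249*(-6 - 3*(-4))² = -249*(-6 + 12)² = -249*6² = -249*36 = -8964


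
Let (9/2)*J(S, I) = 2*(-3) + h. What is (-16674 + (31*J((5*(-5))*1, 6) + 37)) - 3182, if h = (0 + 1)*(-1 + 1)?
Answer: -59581/3 ≈ -19860.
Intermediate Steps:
h = 0 (h = 1*0 = 0)
J(S, I) = -4/3 (J(S, I) = 2*(2*(-3) + 0)/9 = 2*(-6 + 0)/9 = (2/9)*(-6) = -4/3)
(-16674 + (31*J((5*(-5))*1, 6) + 37)) - 3182 = (-16674 + (31*(-4/3) + 37)) - 3182 = (-16674 + (-124/3 + 37)) - 3182 = (-16674 - 13/3) - 3182 = -50035/3 - 3182 = -59581/3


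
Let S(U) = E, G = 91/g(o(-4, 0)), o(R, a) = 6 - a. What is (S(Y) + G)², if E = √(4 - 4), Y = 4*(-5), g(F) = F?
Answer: 8281/36 ≈ 230.03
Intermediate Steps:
G = 91/6 (G = 91/(6 - 1*0) = 91/(6 + 0) = 91/6 ≈ 15.167)
Y = -20
E = 0 (E = √0 = 0)
S(U) = 0
(S(Y) + G)² = (0 + 91/6)² = (91/6)² = 8281/36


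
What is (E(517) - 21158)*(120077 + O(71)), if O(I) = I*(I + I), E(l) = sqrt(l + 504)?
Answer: -2753904122 + 130159*sqrt(1021) ≈ -2.7497e+9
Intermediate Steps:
E(l) = sqrt(504 + l)
O(I) = 2*I**2 (O(I) = I*(2*I) = 2*I**2)
(E(517) - 21158)*(120077 + O(71)) = (sqrt(504 + 517) - 21158)*(120077 + 2*71**2) = (sqrt(1021) - 21158)*(120077 + 2*5041) = (-21158 + sqrt(1021))*(120077 + 10082) = (-21158 + sqrt(1021))*130159 = -2753904122 + 130159*sqrt(1021)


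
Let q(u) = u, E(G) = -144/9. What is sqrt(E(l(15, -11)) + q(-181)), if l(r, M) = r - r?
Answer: I*sqrt(197) ≈ 14.036*I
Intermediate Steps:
l(r, M) = 0
E(G) = -16 (E(G) = -144*1/9 = -16)
sqrt(E(l(15, -11)) + q(-181)) = sqrt(-16 - 181) = sqrt(-197) = I*sqrt(197)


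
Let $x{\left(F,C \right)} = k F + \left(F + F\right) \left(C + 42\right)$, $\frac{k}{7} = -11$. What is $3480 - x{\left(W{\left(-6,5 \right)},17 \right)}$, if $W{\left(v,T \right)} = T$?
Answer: $3275$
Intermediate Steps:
$k = -77$ ($k = 7 \left(-11\right) = -77$)
$x{\left(F,C \right)} = - 77 F + 2 F \left(42 + C\right)$ ($x{\left(F,C \right)} = - 77 F + \left(F + F\right) \left(C + 42\right) = - 77 F + 2 F \left(42 + C\right)$)
$3480 - x{\left(W{\left(-6,5 \right)},17 \right)} = 3480 - 5 \left(7 + 2 \cdot 17\right) = 3480 - 5 \left(7 + 34\right) = 3480 - 5 \cdot 41 = 3480 - 205 = 3275$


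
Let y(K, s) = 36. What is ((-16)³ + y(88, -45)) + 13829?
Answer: 9769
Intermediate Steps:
((-16)³ + y(88, -45)) + 13829 = ((-16)³ + 36) + 13829 = (-4096 + 36) + 13829 = -4060 + 13829 = 9769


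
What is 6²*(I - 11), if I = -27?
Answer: -1368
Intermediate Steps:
6²*(I - 11) = 6²*(-27 - 11) = 36*(-38) = -1368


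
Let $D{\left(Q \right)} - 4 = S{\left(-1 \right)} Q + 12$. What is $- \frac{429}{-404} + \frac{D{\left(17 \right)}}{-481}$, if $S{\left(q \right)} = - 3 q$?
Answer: $\frac{179281}{194324} \approx 0.92259$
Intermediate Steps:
$D{\left(Q \right)} = 16 + 3 Q$ ($D{\left(Q \right)} = 4 + \left(\left(-3\right) \left(-1\right) Q + 12\right) = 4 + \left(3 Q + 12\right) = 4 + \left(12 + 3 Q\right) = 16 + 3 Q$)
$- \frac{429}{-404} + \frac{D{\left(17 \right)}}{-481} = - \frac{429}{-404} + \frac{16 + 3 \cdot 17}{-481} = \left(-429\right) \left(- \frac{1}{404}\right) + \left(16 + 51\right) \left(- \frac{1}{481}\right) = \frac{429}{404} + 67 \left(- \frac{1}{481}\right) = \frac{429}{404} - \frac{67}{481} = \frac{179281}{194324}$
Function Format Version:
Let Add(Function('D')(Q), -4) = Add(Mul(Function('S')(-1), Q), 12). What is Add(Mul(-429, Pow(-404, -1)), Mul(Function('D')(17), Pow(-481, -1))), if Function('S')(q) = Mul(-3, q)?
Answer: Rational(179281, 194324) ≈ 0.92259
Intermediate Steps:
Function('D')(Q) = Add(16, Mul(3, Q)) (Function('D')(Q) = Add(4, Add(Mul(Mul(-3, -1), Q), 12)) = Add(4, Add(Mul(3, Q), 12)) = Add(4, Add(12, Mul(3, Q))) = Add(16, Mul(3, Q)))
Add(Mul(-429, Pow(-404, -1)), Mul(Function('D')(17), Pow(-481, -1))) = Add(Mul(-429, Pow(-404, -1)), Mul(Add(16, Mul(3, 17)), Pow(-481, -1))) = Add(Mul(-429, Rational(-1, 404)), Mul(Add(16, 51), Rational(-1, 481))) = Add(Rational(429, 404), Mul(67, Rational(-1, 481))) = Add(Rational(429, 404), Rational(-67, 481)) = Rational(179281, 194324)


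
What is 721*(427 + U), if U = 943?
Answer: 987770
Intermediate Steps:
721*(427 + U) = 721*(427 + 943) = 721*1370 = 987770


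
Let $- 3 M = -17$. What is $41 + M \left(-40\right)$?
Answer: $- \frac{557}{3} \approx -185.67$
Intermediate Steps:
$M = \frac{17}{3}$ ($M = \left(- \frac{1}{3}\right) \left(-17\right) = \frac{17}{3} \approx 5.6667$)
$41 + M \left(-40\right) = 41 + \frac{17}{3} \left(-40\right) = 41 - \frac{680}{3} = - \frac{557}{3}$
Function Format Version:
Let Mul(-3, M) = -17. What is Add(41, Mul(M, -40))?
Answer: Rational(-557, 3) ≈ -185.67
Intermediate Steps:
M = Rational(17, 3) (M = Mul(Rational(-1, 3), -17) = Rational(17, 3) ≈ 5.6667)
Add(41, Mul(M, -40)) = Add(41, Mul(Rational(17, 3), -40)) = Add(41, Rational(-680, 3)) = Rational(-557, 3)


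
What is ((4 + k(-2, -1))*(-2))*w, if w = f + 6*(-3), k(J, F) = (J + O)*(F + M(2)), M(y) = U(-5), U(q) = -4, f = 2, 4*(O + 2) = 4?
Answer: 608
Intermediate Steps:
O = -1 (O = -2 + (1/4)*4 = -2 + 1 = -1)
M(y) = -4
k(J, F) = (-1 + J)*(-4 + F) (k(J, F) = (J - 1)*(F - 4) = (-1 + J)*(-4 + F))
w = -16 (w = 2 + 6*(-3) = 2 - 18 = -16)
((4 + k(-2, -1))*(-2))*w = ((4 + (4 - 1*(-1) - 4*(-2) - 1*(-2)))*(-2))*(-16) = ((4 + (4 + 1 + 8 + 2))*(-2))*(-16) = ((4 + 15)*(-2))*(-16) = (19*(-2))*(-16) = -38*(-16) = 608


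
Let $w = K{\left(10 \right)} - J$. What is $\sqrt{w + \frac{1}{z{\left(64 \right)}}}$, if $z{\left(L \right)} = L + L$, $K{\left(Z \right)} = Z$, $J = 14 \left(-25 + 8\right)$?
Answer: $\frac{\sqrt{63490}}{16} \approx 15.748$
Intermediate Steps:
$J = -238$ ($J = 14 \left(-17\right) = -238$)
$z{\left(L \right)} = 2 L$
$w = 248$ ($w = 10 - -238 = 10 + 238 = 248$)
$\sqrt{w + \frac{1}{z{\left(64 \right)}}} = \sqrt{248 + \frac{1}{2 \cdot 64}} = \sqrt{248 + \frac{1}{128}} = \sqrt{\frac{31745}{128}} = \frac{\sqrt{63490}}{16}$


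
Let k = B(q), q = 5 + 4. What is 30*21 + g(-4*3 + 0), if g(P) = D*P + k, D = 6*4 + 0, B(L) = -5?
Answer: 337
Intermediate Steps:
q = 9
D = 24 (D = 24 + 0 = 24)
k = -5
g(P) = -5 + 24*P (g(P) = 24*P - 5 = -5 + 24*P)
30*21 + g(-4*3 + 0) = 30*21 + (-5 + 24*(-4*3 + 0)) = 630 + (-5 + 24*(-12 + 0)) = 630 + (-5 + 24*(-12)) = 630 + (-5 - 288) = 630 - 293 = 337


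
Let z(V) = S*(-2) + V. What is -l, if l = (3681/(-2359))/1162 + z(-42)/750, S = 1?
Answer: 61685851/1027934250 ≈ 0.060010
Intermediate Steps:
z(V) = -2 + V (z(V) = 1*(-2) + V = -2 + V)
l = -61685851/1027934250 (l = (3681/(-2359))/1162 + (-2 - 42)/750 = (3681*(-1/2359))*(1/1162) - 44*1/750 = -3681/2359*1/1162 - 22/375 = -3681/2741158 - 22/375 = -61685851/1027934250 ≈ -0.060010)
-l = -1*(-61685851/1027934250) = 61685851/1027934250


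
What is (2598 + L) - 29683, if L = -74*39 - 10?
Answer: -29981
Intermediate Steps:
L = -2896 (L = -2886 - 10 = -2896)
(2598 + L) - 29683 = (2598 - 2896) - 29683 = -298 - 29683 = -29981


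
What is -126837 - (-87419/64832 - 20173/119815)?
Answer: -985238511285539/7767846080 ≈ -1.2684e+5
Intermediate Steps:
-126837 - (-87419/64832 - 20173/119815) = -126837 - 1*(-11781963421/7767846080) = -126837 + 11781963421/7767846080 = -985238511285539/7767846080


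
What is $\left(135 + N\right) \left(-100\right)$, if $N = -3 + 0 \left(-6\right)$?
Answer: $-13200$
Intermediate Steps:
$N = -3$ ($N = -3 + 0 = -3$)
$\left(135 + N\right) \left(-100\right) = \left(135 - 3\right) \left(-100\right) = 132 \left(-100\right) = -13200$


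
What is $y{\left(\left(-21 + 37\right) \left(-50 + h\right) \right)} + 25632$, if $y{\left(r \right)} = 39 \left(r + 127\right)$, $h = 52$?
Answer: $31833$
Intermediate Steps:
$y{\left(r \right)} = 4953 + 39 r$ ($y{\left(r \right)} = 39 \left(127 + r\right) = 4953 + 39 r$)
$y{\left(\left(-21 + 37\right) \left(-50 + h\right) \right)} + 25632 = \left(4953 + 39 \left(-21 + 37\right) \left(-50 + 52\right)\right) + 25632 = \left(4953 + 39 \cdot 16 \cdot 2\right) + 25632 = \left(4953 + 39 \cdot 32\right) + 25632 = \left(4953 + 1248\right) + 25632 = 6201 + 25632 = 31833$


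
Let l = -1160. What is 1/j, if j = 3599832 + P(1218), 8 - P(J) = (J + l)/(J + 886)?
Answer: 1052/3787031651 ≈ 2.7779e-7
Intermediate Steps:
P(J) = 8 - (-1160 + J)/(886 + J) (P(J) = 8 - (J - 1160)/(J + 886) = 8 - (-1160 + J)/(886 + J))
j = 3787031651/1052 (j = 3599832 + (8248 + 7*1218)/(886 + 1218) = 3599832 + (8248 + 8526)/2104 = 3599832 + (1/2104)*16774 = 3599832 + 8387/1052 = 3787031651/1052 ≈ 3.5998e+6)
1/j = 1/(3787031651/1052) = 1052/3787031651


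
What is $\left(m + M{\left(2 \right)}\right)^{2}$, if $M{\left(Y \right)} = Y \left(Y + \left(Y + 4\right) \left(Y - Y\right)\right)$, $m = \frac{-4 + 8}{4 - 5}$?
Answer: $0$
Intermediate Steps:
$m = -4$ ($m = \frac{4}{-1} = 4 \left(-1\right) = -4$)
$M{\left(Y \right)} = Y^{2}$ ($M{\left(Y \right)} = Y \left(Y + \left(4 + Y\right) 0\right) = Y \left(Y + 0\right) = Y Y = Y^{2}$)
$\left(m + M{\left(2 \right)}\right)^{2} = \left(-4 + 2^{2}\right)^{2} = \left(-4 + 4\right)^{2} = 0^{2} = 0$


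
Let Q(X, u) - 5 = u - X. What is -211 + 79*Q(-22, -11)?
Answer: 1053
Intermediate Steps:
Q(X, u) = 5 + u - X (Q(X, u) = 5 + (u - X) = 5 + u - X)
-211 + 79*Q(-22, -11) = -211 + 79*(5 - 11 - 1*(-22)) = -211 + 79*(5 - 11 + 22) = -211 + 79*16 = -211 + 1264 = 1053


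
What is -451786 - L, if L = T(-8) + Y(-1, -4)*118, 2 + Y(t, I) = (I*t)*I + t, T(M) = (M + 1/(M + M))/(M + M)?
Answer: -115083393/256 ≈ -4.4954e+5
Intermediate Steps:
T(M) = (M + 1/(2*M))/(2*M) (T(M) = (M + 1/(2*M))/((2*M)) = (M + 1/(2*M))*(1/(2*M)) = (M + 1/(2*M))/(2*M))
Y(t, I) = -2 + t + t*I² (Y(t, I) = -2 + ((I*t)*I + t) = -2 + (t*I² + t) = -2 + (t + t*I²) = -2 + t + t*I²)
L = -573823/256 (L = (½ + (¼)/(-8)²) + (-2 - 1 - 1*(-4)²)*118 = (½ + (¼)*(1/64)) + (-2 - 1 - 1*16)*118 = (½ + 1/256) + (-2 - 1 - 16)*118 = 129/256 - 19*118 = 129/256 - 2242 = -573823/256 ≈ -2241.5)
-451786 - L = -451786 - 1*(-573823/256) = -451786 + 573823/256 = -115083393/256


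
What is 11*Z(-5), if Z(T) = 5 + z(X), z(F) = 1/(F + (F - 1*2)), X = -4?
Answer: 539/10 ≈ 53.900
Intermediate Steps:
z(F) = 1/(-2 + 2*F) (z(F) = 1/(F + (F - 2)) = 1/(F + (-2 + F)) = 1/(-2 + 2*F))
Z(T) = 49/10 (Z(T) = 5 + 1/(2*(-1 - 4)) = 5 + (½)/(-5) = 5 + (½)*(-⅕) = 5 - ⅒ = 49/10)
11*Z(-5) = 11*(49/10) = 539/10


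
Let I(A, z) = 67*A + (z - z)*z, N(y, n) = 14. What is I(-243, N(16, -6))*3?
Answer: -48843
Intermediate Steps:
I(A, z) = 67*A (I(A, z) = 67*A + 0*z = 67*A + 0 = 67*A)
I(-243, N(16, -6))*3 = (67*(-243))*3 = -16281*3 = -48843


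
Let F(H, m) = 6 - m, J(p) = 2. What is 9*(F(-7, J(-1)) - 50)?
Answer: -414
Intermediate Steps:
9*(F(-7, J(-1)) - 50) = 9*((6 - 1*2) - 50) = 9*((6 - 2) - 50) = 9*(4 - 50) = 9*(-46) = -414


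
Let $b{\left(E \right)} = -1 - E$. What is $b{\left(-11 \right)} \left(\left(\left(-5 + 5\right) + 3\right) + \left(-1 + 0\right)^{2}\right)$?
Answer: $40$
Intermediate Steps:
$b{\left(-11 \right)} \left(\left(\left(-5 + 5\right) + 3\right) + \left(-1 + 0\right)^{2}\right) = \left(-1 - -11\right) \left(\left(\left(-5 + 5\right) + 3\right) + \left(-1 + 0\right)^{2}\right) = \left(-1 + 11\right) \left(\left(0 + 3\right) + \left(-1\right)^{2}\right) = 10 \left(3 + 1\right) = 10 \cdot 4 = 40$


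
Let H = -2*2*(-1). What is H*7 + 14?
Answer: 42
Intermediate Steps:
H = 4 (H = -4*(-1) = 4)
H*7 + 14 = 4*7 + 14 = 28 + 14 = 42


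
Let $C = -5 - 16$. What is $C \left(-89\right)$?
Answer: $1869$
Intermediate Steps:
$C = -21$ ($C = -5 - 16 = -21$)
$C \left(-89\right) = \left(-21\right) \left(-89\right) = 1869$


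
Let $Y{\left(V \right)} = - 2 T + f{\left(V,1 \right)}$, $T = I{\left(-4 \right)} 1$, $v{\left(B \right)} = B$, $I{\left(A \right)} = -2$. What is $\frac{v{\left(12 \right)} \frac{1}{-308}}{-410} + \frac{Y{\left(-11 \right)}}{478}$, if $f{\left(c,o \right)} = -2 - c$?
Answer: $\frac{102961}{3772615} \approx 0.027292$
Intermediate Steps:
$T = -2$ ($T = \left(-2\right) 1 = -2$)
$Y{\left(V \right)} = 2 - V$ ($Y{\left(V \right)} = \left(-2\right) \left(-2\right) - \left(2 + V\right) = 4 - \left(2 + V\right) = 2 - V$)
$\frac{v{\left(12 \right)} \frac{1}{-308}}{-410} + \frac{Y{\left(-11 \right)}}{478} = \frac{12 \frac{1}{-308}}{-410} + \frac{2 - -11}{478} = 12 \left(- \frac{1}{308}\right) \left(- \frac{1}{410}\right) + \left(2 + 11\right) \frac{1}{478} = \left(- \frac{3}{77}\right) \left(- \frac{1}{410}\right) + 13 \cdot \frac{1}{478} = \frac{3}{31570} + \frac{13}{478} = \frac{102961}{3772615}$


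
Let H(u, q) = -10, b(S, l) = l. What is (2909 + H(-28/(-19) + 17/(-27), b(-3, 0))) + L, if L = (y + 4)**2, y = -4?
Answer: 2899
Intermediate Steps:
L = 0 (L = (-4 + 4)**2 = 0**2 = 0)
(2909 + H(-28/(-19) + 17/(-27), b(-3, 0))) + L = (2909 - 10) + 0 = 2899 + 0 = 2899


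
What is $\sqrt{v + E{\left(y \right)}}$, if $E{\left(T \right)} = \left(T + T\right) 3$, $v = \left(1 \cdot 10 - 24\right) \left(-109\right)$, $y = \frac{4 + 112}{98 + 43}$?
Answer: $\frac{\sqrt{3381838}}{47} \approx 39.127$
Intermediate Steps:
$y = \frac{116}{141} \approx 0.82269$
$v = 1526$ ($v = \left(10 - 24\right) \left(-109\right) = \left(-14\right) \left(-109\right) = 1526$)
$E{\left(T \right)} = 6 T$ ($E{\left(T \right)} = 2 T 3 = 6 T$)
$\sqrt{v + E{\left(y \right)}} = \sqrt{1526 + 6 \cdot \frac{116}{141}} = \sqrt{1526 + \frac{232}{47}} = \sqrt{\frac{71954}{47}} = \frac{\sqrt{3381838}}{47}$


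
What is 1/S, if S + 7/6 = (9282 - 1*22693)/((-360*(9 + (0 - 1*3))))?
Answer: 2160/10891 ≈ 0.19833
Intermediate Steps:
S = 10891/2160 (S = -7/6 + (9282 - 1*22693)/((-360*(9 + (0 - 1*3)))) = -7/6 + (9282 - 22693)/((-360*(9 + (0 - 3)))) = -7/6 - 13411*(-1/(360*(9 - 3))) = -7/6 - 13411/((-360*6)) = -7/6 - 13411/((-45*48)) = -7/6 - 13411/(-2160) = -7/6 - 13411*(-1/2160) = -7/6 + 13411/2160 = 10891/2160 ≈ 5.0421)
1/S = 1/(10891/2160) = 2160/10891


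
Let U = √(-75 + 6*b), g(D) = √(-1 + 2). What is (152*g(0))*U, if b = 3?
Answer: 152*I*√57 ≈ 1147.6*I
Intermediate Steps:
g(D) = 1 (g(D) = √1 = 1)
U = I*√57 (U = √(-75 + 6*3) = √(-75 + 18) = √(-57) = I*√57 ≈ 7.5498*I)
(152*g(0))*U = (152*1)*(I*√57) = 152*(I*√57) = 152*I*√57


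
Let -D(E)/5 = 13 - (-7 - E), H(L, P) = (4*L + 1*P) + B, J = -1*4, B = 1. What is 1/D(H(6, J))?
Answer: -1/205 ≈ -0.0048781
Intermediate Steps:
J = -4
H(L, P) = 1 + P + 4*L (H(L, P) = (4*L + 1*P) + 1 = (4*L + P) + 1 = (P + 4*L) + 1 = 1 + P + 4*L)
D(E) = -100 - 5*E (D(E) = -5*(13 - (-7 - E)) = -5*(13 + (7 + E)) = -5*(20 + E) = -100 - 5*E)
1/D(H(6, J)) = 1/(-100 - 5*(1 - 4 + 4*6)) = 1/(-100 - 5*(1 - 4 + 24)) = 1/(-100 - 5*21) = 1/(-100 - 105) = 1/(-205) = -1/205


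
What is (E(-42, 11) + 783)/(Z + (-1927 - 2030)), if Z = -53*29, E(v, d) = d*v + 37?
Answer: -179/2747 ≈ -0.065162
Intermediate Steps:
E(v, d) = 37 + d*v
Z = -1537
(E(-42, 11) + 783)/(Z + (-1927 - 2030)) = ((37 + 11*(-42)) + 783)/(-1537 + (-1927 - 2030)) = ((37 - 462) + 783)/(-1537 - 3957) = (-425 + 783)/(-5494) = 358*(-1/5494) = -179/2747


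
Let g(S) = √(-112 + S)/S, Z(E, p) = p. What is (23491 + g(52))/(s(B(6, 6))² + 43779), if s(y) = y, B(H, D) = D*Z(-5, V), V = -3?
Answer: 23491/44103 + I*√15/1146678 ≈ 0.53264 + 3.3776e-6*I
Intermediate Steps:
B(H, D) = -3*D (B(H, D) = D*(-3) = -3*D)
g(S) = √(-112 + S)/S
(23491 + g(52))/(s(B(6, 6))² + 43779) = (23491 + √(-112 + 52)/52)/((-3*6)² + 43779) = (23491 + √(-60)/52)/((-18)² + 43779) = (23491 + (2*I*√15)/52)/(324 + 43779) = (23491 + I*√15/26)/44103 = (23491 + I*√15/26)*(1/44103) = 23491/44103 + I*√15/1146678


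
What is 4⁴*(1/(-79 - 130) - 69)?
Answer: -3692032/209 ≈ -17665.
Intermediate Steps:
4⁴*(1/(-79 - 130) - 69) = 256*(1/(-209) - 69) = 256*(-1/209 - 69) = 256*(-14422/209) = -3692032/209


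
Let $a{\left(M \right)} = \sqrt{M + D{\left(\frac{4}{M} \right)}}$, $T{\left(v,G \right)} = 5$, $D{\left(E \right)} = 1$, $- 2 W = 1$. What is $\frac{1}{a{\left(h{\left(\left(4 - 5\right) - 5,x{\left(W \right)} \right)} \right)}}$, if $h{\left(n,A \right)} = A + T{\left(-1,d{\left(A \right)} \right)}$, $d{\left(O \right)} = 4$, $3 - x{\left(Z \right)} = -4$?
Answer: $\frac{\sqrt{13}}{13} \approx 0.27735$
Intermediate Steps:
$W = - \frac{1}{2}$ ($W = \left(- \frac{1}{2}\right) 1 = - \frac{1}{2} \approx -0.5$)
$x{\left(Z \right)} = 7$ ($x{\left(Z \right)} = 3 - -4 = 3 + 4 = 7$)
$h{\left(n,A \right)} = 5 + A$ ($h{\left(n,A \right)} = A + 5 = 5 + A$)
$a{\left(M \right)} = \sqrt{1 + M}$ ($a{\left(M \right)} = \sqrt{M + 1} = \sqrt{1 + M}$)
$\frac{1}{a{\left(h{\left(\left(4 - 5\right) - 5,x{\left(W \right)} \right)} \right)}} = \frac{1}{\sqrt{1 + \left(5 + 7\right)}} = \frac{1}{\sqrt{1 + 12}} = \frac{1}{\sqrt{13}} = \frac{\sqrt{13}}{13}$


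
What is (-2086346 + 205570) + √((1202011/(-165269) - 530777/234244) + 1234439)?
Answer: -1880776 + √462515228313868815160886863/19356635818 ≈ -1.8797e+6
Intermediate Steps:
(-2086346 + 205570) + √((1202011/(-165269) - 530777/234244) + 1234439) = -1880776 + √((1202011*(-1/165269) - 530777*1/234244) + 1234439) = -1880776 + √((-1202011/165269 - 530777/234244) + 1234439) = -1880776 + √(-369284848697/38713271636 + 1234439) = -1880776 + √(47788803040223507/38713271636) = -1880776 + √462515228313868815160886863/19356635818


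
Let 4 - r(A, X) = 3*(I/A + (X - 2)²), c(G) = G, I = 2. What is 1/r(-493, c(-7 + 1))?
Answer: -493/92678 ≈ -0.0053195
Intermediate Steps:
r(A, X) = 4 - 6/A - 3*(-2 + X)² (r(A, X) = 4 - 3*(2/A + (X - 2)²) = 4 - 3*(2/A + (-2 + X)²) = 4 - 3*((-2 + X)² + 2/A) = 4 - (3*(-2 + X)² + 6/A) = 4 + (-6/A - 3*(-2 + X)²) = 4 - 6/A - 3*(-2 + X)²)
1/r(-493, c(-7 + 1)) = 1/(4 - 6/(-493) - 3*(-2 + (-7 + 1))²) = 1/(4 - 6*(-1/493) - 3*(-2 - 6)²) = 1/(4 + 6/493 - 3*(-8)²) = 1/(4 + 6/493 - 3*64) = 1/(4 + 6/493 - 192) = 1/(-92678/493) = -493/92678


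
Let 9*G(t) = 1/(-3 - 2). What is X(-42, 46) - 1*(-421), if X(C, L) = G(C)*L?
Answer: 18899/45 ≈ 419.98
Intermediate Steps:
G(t) = -1/45 (G(t) = 1/(9*(-3 - 2)) = (⅑)/(-5) = (⅑)*(-⅕) = -1/45)
X(C, L) = -L/45
X(-42, 46) - 1*(-421) = -1/45*46 - 1*(-421) = -46/45 + 421 = 18899/45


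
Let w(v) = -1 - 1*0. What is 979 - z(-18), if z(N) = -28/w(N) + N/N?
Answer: 950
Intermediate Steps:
w(v) = -1 (w(v) = -1 + 0 = -1)
z(N) = 29 (z(N) = -28/(-1) + N/N = -28*(-1) + 1 = 28 + 1 = 29)
979 - z(-18) = 979 - 1*29 = 979 - 29 = 950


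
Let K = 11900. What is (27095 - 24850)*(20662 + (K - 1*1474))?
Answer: 69792560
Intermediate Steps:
(27095 - 24850)*(20662 + (K - 1*1474)) = (27095 - 24850)*(20662 + (11900 - 1*1474)) = 2245*(20662 + (11900 - 1474)) = 2245*(20662 + 10426) = 2245*31088 = 69792560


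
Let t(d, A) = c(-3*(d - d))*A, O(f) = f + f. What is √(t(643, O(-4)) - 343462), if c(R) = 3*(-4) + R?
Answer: I*√343366 ≈ 585.97*I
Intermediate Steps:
O(f) = 2*f
c(R) = -12 + R
t(d, A) = -12*A (t(d, A) = (-12 - 3*(d - d))*A = (-12 - 3*0)*A = (-12 + 0)*A = -12*A)
√(t(643, O(-4)) - 343462) = √(-24*(-4) - 343462) = √(-12*(-8) - 343462) = √(96 - 343462) = √(-343366) = I*√343366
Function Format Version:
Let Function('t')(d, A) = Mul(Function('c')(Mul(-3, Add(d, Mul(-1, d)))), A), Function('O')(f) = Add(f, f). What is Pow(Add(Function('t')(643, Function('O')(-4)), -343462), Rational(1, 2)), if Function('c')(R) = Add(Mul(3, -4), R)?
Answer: Mul(I, Pow(343366, Rational(1, 2))) ≈ Mul(585.97, I)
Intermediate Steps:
Function('O')(f) = Mul(2, f)
Function('c')(R) = Add(-12, R)
Function('t')(d, A) = Mul(-12, A) (Function('t')(d, A) = Mul(Add(-12, Mul(-3, Add(d, Mul(-1, d)))), A) = Mul(Add(-12, Mul(-3, 0)), A) = Mul(Add(-12, 0), A) = Mul(-12, A))
Pow(Add(Function('t')(643, Function('O')(-4)), -343462), Rational(1, 2)) = Pow(Add(Mul(-12, Mul(2, -4)), -343462), Rational(1, 2)) = Pow(Add(Mul(-12, -8), -343462), Rational(1, 2)) = Pow(Add(96, -343462), Rational(1, 2)) = Pow(-343366, Rational(1, 2)) = Mul(I, Pow(343366, Rational(1, 2)))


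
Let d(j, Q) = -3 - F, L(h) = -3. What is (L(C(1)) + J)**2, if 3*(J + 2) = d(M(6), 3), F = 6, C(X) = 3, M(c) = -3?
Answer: 64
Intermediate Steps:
d(j, Q) = -9 (d(j, Q) = -3 - 1*6 = -3 - 6 = -9)
J = -5 (J = -2 + (1/3)*(-9) = -2 - 3 = -5)
(L(C(1)) + J)**2 = (-3 - 5)**2 = (-8)**2 = 64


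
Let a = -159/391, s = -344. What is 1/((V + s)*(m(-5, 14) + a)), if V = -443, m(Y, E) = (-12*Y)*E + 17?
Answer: -391/263588336 ≈ -1.4834e-6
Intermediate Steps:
a = -159/391 (a = -159*1/391 = -159/391 ≈ -0.40665)
m(Y, E) = 17 - 12*E*Y (m(Y, E) = -12*E*Y + 17 = 17 - 12*E*Y)
1/((V + s)*(m(-5, 14) + a)) = 1/((-443 - 344)*((17 - 12*14*(-5)) - 159/391)) = 1/(-787*((17 + 840) - 159/391)) = 1/(-787*(857 - 159/391)) = 1/(-787*334928/391) = 1/(-263588336/391) = -391/263588336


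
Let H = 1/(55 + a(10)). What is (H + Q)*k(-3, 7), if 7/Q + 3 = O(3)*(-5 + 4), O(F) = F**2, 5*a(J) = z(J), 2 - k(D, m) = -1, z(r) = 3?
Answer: -943/556 ≈ -1.6960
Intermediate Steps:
k(D, m) = 3 (k(D, m) = 2 - 1*(-1) = 2 + 1 = 3)
a(J) = 3/5 (a(J) = (1/5)*3 = 3/5)
H = 5/278 (H = 1/(55 + 3/5) = 1/(278/5) = 5/278 ≈ 0.017986)
Q = -7/12 (Q = 7/(-3 + 3**2*(-5 + 4)) = 7/(-3 + 9*(-1)) = 7/(-3 - 9) = 7/(-12) = 7*(-1/12) = -7/12 ≈ -0.58333)
(H + Q)*k(-3, 7) = (5/278 - 7/12)*3 = -943/1668*3 = -943/556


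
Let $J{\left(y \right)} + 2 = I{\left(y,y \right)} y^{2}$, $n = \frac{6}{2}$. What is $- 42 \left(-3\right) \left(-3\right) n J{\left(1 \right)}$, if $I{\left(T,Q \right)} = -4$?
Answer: $6804$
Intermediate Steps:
$n = 3$ ($n = 6 \cdot \frac{1}{2} = 3$)
$J{\left(y \right)} = -2 - 4 y^{2}$
$- 42 \left(-3\right) \left(-3\right) n J{\left(1 \right)} = - 42 \left(-3\right) \left(-3\right) 3 \left(-2 - 4 \cdot 1^{2}\right) = - 42 \cdot 9 \cdot 3 \left(-2 - 4\right) = - 42 \cdot 27 \left(-2 - 4\right) = - 42 \cdot 27 \left(-6\right) = \left(-42\right) \left(-162\right) = 6804$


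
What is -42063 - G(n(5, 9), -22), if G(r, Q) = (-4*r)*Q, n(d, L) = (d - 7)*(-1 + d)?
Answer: -41359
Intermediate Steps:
n(d, L) = (-1 + d)*(-7 + d) (n(d, L) = (-7 + d)*(-1 + d) = (-1 + d)*(-7 + d))
G(r, Q) = -4*Q*r
-42063 - G(n(5, 9), -22) = -42063 - (-4)*(-22)*(7 + 5² - 8*5) = -42063 - (-4)*(-22)*(7 + 25 - 40) = -42063 - (-4)*(-22)*(-8) = -42063 - 1*(-704) = -42063 + 704 = -41359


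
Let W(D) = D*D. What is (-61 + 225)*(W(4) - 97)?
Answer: -13284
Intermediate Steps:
W(D) = D²
(-61 + 225)*(W(4) - 97) = (-61 + 225)*(4² - 97) = 164*(16 - 97) = 164*(-81) = -13284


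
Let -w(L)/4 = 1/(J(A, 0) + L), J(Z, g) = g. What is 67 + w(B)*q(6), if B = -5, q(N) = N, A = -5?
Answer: 359/5 ≈ 71.800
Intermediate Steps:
w(L) = -4/L (w(L) = -4/(0 + L) = -4/L)
67 + w(B)*q(6) = 67 - 4/(-5)*6 = 67 - 4*(-1/5)*6 = 67 + (4/5)*6 = 67 + 24/5 = 359/5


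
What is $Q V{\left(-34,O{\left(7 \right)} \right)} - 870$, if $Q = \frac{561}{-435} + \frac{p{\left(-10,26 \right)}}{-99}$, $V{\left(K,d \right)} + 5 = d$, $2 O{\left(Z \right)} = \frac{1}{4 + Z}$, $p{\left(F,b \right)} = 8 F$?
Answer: $- \frac{274001183}{315810} \approx -867.61$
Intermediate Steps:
$O{\left(Z \right)} = \frac{1}{2 \left(4 + Z\right)}$
$V{\left(K,d \right)} = -5 + d$
$Q = - \frac{6913}{14355}$ ($Q = \frac{561}{-435} + \frac{8 \left(-10\right)}{-99} = 561 \left(- \frac{1}{435}\right) - - \frac{80}{99} = - \frac{187}{145} + \frac{80}{99} = - \frac{6913}{14355} \approx -0.48157$)
$Q V{\left(-34,O{\left(7 \right)} \right)} - 870 = - \frac{6913 \left(-5 + \frac{1}{2 \left(4 + 7\right)}\right)}{14355} - 870 = - \frac{6913 \left(-5 + \frac{1}{2 \cdot 11}\right)}{14355} - 870 = - \frac{6913 \left(-5 + \frac{1}{2} \cdot \frac{1}{11}\right)}{14355} - 870 = - \frac{6913 \left(-5 + \frac{1}{22}\right)}{14355} - 870 = \left(- \frac{6913}{14355}\right) \left(- \frac{109}{22}\right) - 870 = \frac{753517}{315810} - 870 = - \frac{274001183}{315810}$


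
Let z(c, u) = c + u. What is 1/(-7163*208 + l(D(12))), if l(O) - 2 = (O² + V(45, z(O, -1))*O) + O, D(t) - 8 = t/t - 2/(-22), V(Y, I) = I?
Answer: -121/180258142 ≈ -6.7126e-7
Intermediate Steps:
D(t) = 100/11 (D(t) = 8 + (t/t - 2/(-22)) = 8 + (1 - 2*(-1/22)) = 8 + (1 + 1/11) = 8 + 12/11 = 100/11)
l(O) = 2 + O + O² + O*(-1 + O) (l(O) = 2 + ((O² + (O - 1)*O) + O) = 2 + ((O² + (-1 + O)*O) + O) = 2 + ((O² + O*(-1 + O)) + O) = 2 + (O + O² + O*(-1 + O)) = 2 + O + O² + O*(-1 + O))
1/(-7163*208 + l(D(12))) = 1/(-7163*208 + (2 + 2*(100/11)²)) = 1/(-1489904 + (2 + 2*(10000/121))) = 1/(-1489904 + (2 + 20000/121)) = 1/(-1489904 + 20242/121) = 1/(-180258142/121) = -121/180258142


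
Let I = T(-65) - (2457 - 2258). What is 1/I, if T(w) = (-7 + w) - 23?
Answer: -1/294 ≈ -0.0034014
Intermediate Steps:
T(w) = -30 + w
I = -294 (I = (-30 - 65) - (2457 - 2258) = -95 - 1*199 = -95 - 199 = -294)
1/I = 1/(-294) = -1/294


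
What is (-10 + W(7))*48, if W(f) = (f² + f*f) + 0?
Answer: 4224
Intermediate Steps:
W(f) = 2*f² (W(f) = (f² + f²) + 0 = 2*f² + 0 = 2*f²)
(-10 + W(7))*48 = (-10 + 2*7²)*48 = (-10 + 2*49)*48 = (-10 + 98)*48 = 88*48 = 4224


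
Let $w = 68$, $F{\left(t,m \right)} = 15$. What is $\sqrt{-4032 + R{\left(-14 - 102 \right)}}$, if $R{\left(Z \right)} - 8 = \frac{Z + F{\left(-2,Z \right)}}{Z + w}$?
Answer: $\frac{i \sqrt{579153}}{12} \approx 63.418 i$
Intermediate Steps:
$R{\left(Z \right)} = 8 + \frac{15 + Z}{68 + Z}$ ($R{\left(Z \right)} = 8 + \frac{Z + 15}{Z + 68} = 8 + \frac{15 + Z}{68 + Z}$)
$\sqrt{-4032 + R{\left(-14 - 102 \right)}} = \sqrt{-4032 + \frac{559 + 9 \left(-14 - 102\right)}{68 - 116}} = \sqrt{-4032 + \frac{559 + 9 \left(-116\right)}{68 - 116}} = \sqrt{-4032 + \frac{559 - 1044}{-48}} = \sqrt{-4032 - - \frac{485}{48}} = \sqrt{-4032 + \frac{485}{48}} = \sqrt{- \frac{193051}{48}} = \frac{i \sqrt{579153}}{12}$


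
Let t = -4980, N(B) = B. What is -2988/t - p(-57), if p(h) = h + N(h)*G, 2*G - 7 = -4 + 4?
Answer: 2571/10 ≈ 257.10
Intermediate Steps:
G = 7/2 (G = 7/2 + (-4 + 4)/2 = 7/2 + (½)*0 = 7/2 + 0 = 7/2 ≈ 3.5000)
p(h) = 9*h/2 (p(h) = h + h*(7/2) = h + 7*h/2 = 9*h/2)
-2988/t - p(-57) = -2988/(-4980) - 9*(-57)/2 = -2988*(-1/4980) - 1*(-513/2) = ⅗ + 513/2 = 2571/10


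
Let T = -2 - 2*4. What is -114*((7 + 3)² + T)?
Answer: -10260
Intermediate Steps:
T = -10 (T = -2 - 8 = -10)
-114*((7 + 3)² + T) = -114*((7 + 3)² - 10) = -114*(10² - 10) = -114*(100 - 10) = -114*90 = -10260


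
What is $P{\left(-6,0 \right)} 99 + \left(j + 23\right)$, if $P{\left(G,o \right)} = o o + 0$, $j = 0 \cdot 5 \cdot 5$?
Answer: $23$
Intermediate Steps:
$j = 0$ ($j = 0 \cdot 5 = 0$)
$P{\left(G,o \right)} = o^{2}$ ($P{\left(G,o \right)} = o^{2} + 0 = o^{2}$)
$P{\left(-6,0 \right)} 99 + \left(j + 23\right) = 0^{2} \cdot 99 + \left(0 + 23\right) = 0 \cdot 99 + 23 = 0 + 23 = 23$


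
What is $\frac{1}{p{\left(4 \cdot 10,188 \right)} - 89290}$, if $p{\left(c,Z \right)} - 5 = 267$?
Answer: $- \frac{1}{89018} \approx -1.1234 \cdot 10^{-5}$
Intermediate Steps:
$p{\left(c,Z \right)} = 272$ ($p{\left(c,Z \right)} = 5 + 267 = 272$)
$\frac{1}{p{\left(4 \cdot 10,188 \right)} - 89290} = \frac{1}{272 - 89290} = \frac{1}{-89018} = - \frac{1}{89018}$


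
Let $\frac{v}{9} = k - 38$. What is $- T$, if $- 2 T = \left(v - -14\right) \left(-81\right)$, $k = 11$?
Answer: $\frac{18549}{2} \approx 9274.5$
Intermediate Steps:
$v = -243$ ($v = 9 \left(11 - 38\right) = 9 \left(-27\right) = -243$)
$T = - \frac{18549}{2}$ ($T = - \frac{\left(-243 - -14\right) \left(-81\right)}{2} = - \frac{\left(-243 + \left(-57 + 71\right)\right) \left(-81\right)}{2} = - \frac{\left(-243 + 14\right) \left(-81\right)}{2} = - \frac{\left(-229\right) \left(-81\right)}{2} = \left(- \frac{1}{2}\right) 18549 = - \frac{18549}{2} \approx -9274.5$)
$- T = \left(-1\right) \left(- \frac{18549}{2}\right) = \frac{18549}{2}$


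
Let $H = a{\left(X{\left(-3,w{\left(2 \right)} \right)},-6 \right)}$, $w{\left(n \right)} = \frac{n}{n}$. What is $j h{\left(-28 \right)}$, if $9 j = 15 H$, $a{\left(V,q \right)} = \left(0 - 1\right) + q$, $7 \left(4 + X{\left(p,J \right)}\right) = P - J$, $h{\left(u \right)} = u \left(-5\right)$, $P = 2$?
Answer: $- \frac{4900}{3} \approx -1633.3$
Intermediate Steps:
$w{\left(n \right)} = 1$
$h{\left(u \right)} = - 5 u$
$X{\left(p,J \right)} = - \frac{26}{7} - \frac{J}{7}$ ($X{\left(p,J \right)} = -4 + \frac{2 - J}{7} = -4 - \left(- \frac{2}{7} + \frac{J}{7}\right) = - \frac{26}{7} - \frac{J}{7}$)
$a{\left(V,q \right)} = -1 + q$
$H = -7$ ($H = -1 - 6 = -7$)
$j = - \frac{35}{3}$ ($j = \frac{15 \left(-7\right)}{9} = \frac{1}{9} \left(-105\right) = - \frac{35}{3} \approx -11.667$)
$j h{\left(-28 \right)} = - \frac{35 \left(\left(-5\right) \left(-28\right)\right)}{3} = \left(- \frac{35}{3}\right) 140 = - \frac{4900}{3}$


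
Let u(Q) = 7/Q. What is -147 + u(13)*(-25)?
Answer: -2086/13 ≈ -160.46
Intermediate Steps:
-147 + u(13)*(-25) = -147 + (7/13)*(-25) = -147 - 175/13 = -2086/13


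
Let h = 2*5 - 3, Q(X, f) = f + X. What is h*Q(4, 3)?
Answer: 49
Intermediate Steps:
Q(X, f) = X + f
h = 7 (h = 10 - 3 = 7)
h*Q(4, 3) = 7*(4 + 3) = 7*7 = 49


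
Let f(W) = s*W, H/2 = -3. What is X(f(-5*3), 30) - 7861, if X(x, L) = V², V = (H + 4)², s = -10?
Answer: -7845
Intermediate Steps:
H = -6 (H = 2*(-3) = -6)
f(W) = -10*W
V = 4 (V = (-6 + 4)² = (-2)² = 4)
X(x, L) = 16 (X(x, L) = 4² = 16)
X(f(-5*3), 30) - 7861 = 16 - 7861 = -7845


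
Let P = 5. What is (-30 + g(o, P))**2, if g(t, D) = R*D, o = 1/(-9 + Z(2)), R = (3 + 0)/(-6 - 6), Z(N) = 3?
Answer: 15625/16 ≈ 976.56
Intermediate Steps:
R = -1/4 (R = 3/(-12) = 3*(-1/12) = -1/4 ≈ -0.25000)
o = -1/6 (o = 1/(-9 + 3) = 1/(-6) = -1/6 ≈ -0.16667)
g(t, D) = -D/4
(-30 + g(o, P))**2 = (-30 - 1/4*5)**2 = (-30 - 5/4)**2 = (-125/4)**2 = 15625/16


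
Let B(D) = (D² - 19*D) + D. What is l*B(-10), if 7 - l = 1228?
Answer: -341880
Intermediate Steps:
l = -1221 (l = 7 - 1*1228 = 7 - 1228 = -1221)
B(D) = D² - 18*D
l*B(-10) = -(-12210)*(-18 - 10) = -(-12210)*(-28) = -1221*280 = -341880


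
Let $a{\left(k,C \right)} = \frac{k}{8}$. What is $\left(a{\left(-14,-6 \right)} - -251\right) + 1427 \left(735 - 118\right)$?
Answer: $\frac{3522833}{4} \approx 8.8071 \cdot 10^{5}$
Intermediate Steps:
$a{\left(k,C \right)} = \frac{k}{8}$ ($a{\left(k,C \right)} = k \frac{1}{8} = \frac{k}{8}$)
$\left(a{\left(-14,-6 \right)} - -251\right) + 1427 \left(735 - 118\right) = \left(\frac{1}{8} \left(-14\right) - -251\right) + 1427 \left(735 - 118\right) = \left(- \frac{7}{4} + 251\right) + 1427 \left(735 - 118\right) = \frac{997}{4} + 1427 \cdot 617 = \frac{997}{4} + 880459 = \frac{3522833}{4}$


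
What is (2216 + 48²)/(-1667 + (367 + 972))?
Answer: -565/41 ≈ -13.780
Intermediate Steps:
(2216 + 48²)/(-1667 + (367 + 972)) = (2216 + 2304)/(-1667 + 1339) = 4520/(-328) = 4520*(-1/328) = -565/41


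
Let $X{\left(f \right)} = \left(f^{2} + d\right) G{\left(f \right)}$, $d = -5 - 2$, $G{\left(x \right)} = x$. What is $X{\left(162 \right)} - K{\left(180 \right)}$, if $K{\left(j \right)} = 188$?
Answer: $4250206$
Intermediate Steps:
$d = -7$
$X{\left(f \right)} = f \left(-7 + f^{2}\right)$ ($X{\left(f \right)} = \left(f^{2} - 7\right) f = \left(-7 + f^{2}\right) f = f \left(-7 + f^{2}\right)$)
$X{\left(162 \right)} - K{\left(180 \right)} = 162 \left(-7 + 162^{2}\right) - 188 = 162 \left(-7 + 26244\right) - 188 = 162 \cdot 26237 - 188 = 4250394 - 188 = 4250206$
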